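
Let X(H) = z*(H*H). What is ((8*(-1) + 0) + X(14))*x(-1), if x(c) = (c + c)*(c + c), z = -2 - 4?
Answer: -4736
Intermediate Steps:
z = -6
x(c) = 4*c² (x(c) = (2*c)*(2*c) = 4*c²)
X(H) = -6*H² (X(H) = -6*H*H = -6*H²)
((8*(-1) + 0) + X(14))*x(-1) = ((8*(-1) + 0) - 6*14²)*(4*(-1)²) = ((-8 + 0) - 6*196)*(4*1) = (-8 - 1176)*4 = -1184*4 = -4736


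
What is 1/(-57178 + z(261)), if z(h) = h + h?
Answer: -1/56656 ≈ -1.7650e-5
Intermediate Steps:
z(h) = 2*h
1/(-57178 + z(261)) = 1/(-57178 + 2*261) = 1/(-57178 + 522) = 1/(-56656) = -1/56656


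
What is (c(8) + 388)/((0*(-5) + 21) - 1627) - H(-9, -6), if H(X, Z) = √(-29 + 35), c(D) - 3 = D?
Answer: -399/1606 - √6 ≈ -2.6979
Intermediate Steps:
c(D) = 3 + D
H(X, Z) = √6
(c(8) + 388)/((0*(-5) + 21) - 1627) - H(-9, -6) = ((3 + 8) + 388)/((0*(-5) + 21) - 1627) - √6 = (11 + 388)/((0 + 21) - 1627) - √6 = 399/(21 - 1627) - √6 = 399/(-1606) - √6 = 399*(-1/1606) - √6 = -399/1606 - √6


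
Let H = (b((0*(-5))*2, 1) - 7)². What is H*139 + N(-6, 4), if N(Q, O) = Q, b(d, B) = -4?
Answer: 16813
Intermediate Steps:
H = 121 (H = (-4 - 7)² = (-11)² = 121)
H*139 + N(-6, 4) = 121*139 - 6 = 16819 - 6 = 16813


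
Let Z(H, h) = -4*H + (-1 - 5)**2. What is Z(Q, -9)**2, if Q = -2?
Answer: 1936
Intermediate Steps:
Z(H, h) = 36 - 4*H (Z(H, h) = -4*H + (-6)**2 = -4*H + 36 = 36 - 4*H)
Z(Q, -9)**2 = (36 - 4*(-2))**2 = (36 + 8)**2 = 44**2 = 1936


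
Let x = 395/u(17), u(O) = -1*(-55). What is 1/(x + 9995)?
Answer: 11/110024 ≈ 9.9978e-5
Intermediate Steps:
u(O) = 55
x = 79/11 (x = 395/55 = 395*(1/55) = 79/11 ≈ 7.1818)
1/(x + 9995) = 1/(79/11 + 9995) = 1/(110024/11) = 11/110024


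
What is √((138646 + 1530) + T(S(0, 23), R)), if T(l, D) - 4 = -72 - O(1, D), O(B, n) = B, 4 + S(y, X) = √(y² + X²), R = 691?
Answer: √140107 ≈ 374.31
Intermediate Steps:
S(y, X) = -4 + √(X² + y²) (S(y, X) = -4 + √(y² + X²) = -4 + √(X² + y²))
T(l, D) = -69 (T(l, D) = 4 + (-72 - 1*1) = 4 + (-72 - 1) = 4 - 73 = -69)
√((138646 + 1530) + T(S(0, 23), R)) = √((138646 + 1530) - 69) = √(140176 - 69) = √140107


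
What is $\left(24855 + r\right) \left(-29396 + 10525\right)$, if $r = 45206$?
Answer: $-1322121131$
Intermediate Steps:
$\left(24855 + r\right) \left(-29396 + 10525\right) = \left(24855 + 45206\right) \left(-29396 + 10525\right) = 70061 \left(-18871\right) = -1322121131$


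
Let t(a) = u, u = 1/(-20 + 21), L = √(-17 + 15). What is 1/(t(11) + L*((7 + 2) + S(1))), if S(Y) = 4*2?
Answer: 1/579 - 17*I*√2/579 ≈ 0.0017271 - 0.041523*I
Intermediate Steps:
S(Y) = 8
L = I*√2 (L = √(-2) = I*√2 ≈ 1.4142*I)
u = 1 (u = 1/1 = 1)
t(a) = 1
1/(t(11) + L*((7 + 2) + S(1))) = 1/(1 + (I*√2)*((7 + 2) + 8)) = 1/(1 + (I*√2)*(9 + 8)) = 1/(1 + (I*√2)*17) = 1/(1 + 17*I*√2)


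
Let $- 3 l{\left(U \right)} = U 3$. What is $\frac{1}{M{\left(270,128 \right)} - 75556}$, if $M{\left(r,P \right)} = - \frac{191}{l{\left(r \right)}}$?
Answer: $- \frac{270}{20399929} \approx -1.3235 \cdot 10^{-5}$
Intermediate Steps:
$l{\left(U \right)} = - U$ ($l{\left(U \right)} = - \frac{U 3}{3} = - \frac{3 U}{3} = - U$)
$M{\left(r,P \right)} = \frac{191}{r}$ ($M{\left(r,P \right)} = - \frac{191}{\left(-1\right) r} = - 191 \left(- \frac{1}{r}\right) = \frac{191}{r}$)
$\frac{1}{M{\left(270,128 \right)} - 75556} = \frac{1}{\frac{191}{270} - 75556} = \frac{1}{- \frac{20399929}{270}} = - \frac{270}{20399929}$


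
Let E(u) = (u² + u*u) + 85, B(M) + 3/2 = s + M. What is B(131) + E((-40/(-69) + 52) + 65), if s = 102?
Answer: 266296789/9522 ≈ 27966.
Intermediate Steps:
B(M) = 201/2 + M (B(M) = -3/2 + (102 + M) = 201/2 + M)
E(u) = 85 + 2*u² (E(u) = (u² + u²) + 85 = 2*u² + 85 = 85 + 2*u²)
B(131) + E((-40/(-69) + 52) + 65) = (201/2 + 131) + (85 + 2*((-40/(-69) + 52) + 65)²) = 463/2 + (85 + 2*((-40*(-1/69) + 52) + 65)²) = 463/2 + (85 + 2*((40/69 + 52) + 65)²) = 463/2 + (85 + 2*(3628/69 + 65)²) = 463/2 + (85 + 2*(8113/69)²) = 463/2 + (85 + 2*(65820769/4761)) = 463/2 + (85 + 131641538/4761) = 463/2 + 132046223/4761 = 266296789/9522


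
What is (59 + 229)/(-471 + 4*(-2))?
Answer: -288/479 ≈ -0.60125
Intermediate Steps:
(59 + 229)/(-471 + 4*(-2)) = 288/(-471 - 8) = 288/(-479) = 288*(-1/479) = -288/479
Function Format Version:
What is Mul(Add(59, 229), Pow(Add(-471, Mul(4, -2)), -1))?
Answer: Rational(-288, 479) ≈ -0.60125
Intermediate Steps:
Mul(Add(59, 229), Pow(Add(-471, Mul(4, -2)), -1)) = Mul(288, Pow(Add(-471, -8), -1)) = Mul(288, Pow(-479, -1)) = Mul(288, Rational(-1, 479)) = Rational(-288, 479)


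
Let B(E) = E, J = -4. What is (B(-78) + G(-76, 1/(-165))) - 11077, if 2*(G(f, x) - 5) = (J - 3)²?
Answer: -22251/2 ≈ -11126.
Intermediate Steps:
G(f, x) = 59/2 (G(f, x) = 5 + (-4 - 3)²/2 = 5 + (½)*(-7)² = 5 + (½)*49 = 5 + 49/2 = 59/2)
(B(-78) + G(-76, 1/(-165))) - 11077 = (-78 + 59/2) - 11077 = -97/2 - 11077 = -22251/2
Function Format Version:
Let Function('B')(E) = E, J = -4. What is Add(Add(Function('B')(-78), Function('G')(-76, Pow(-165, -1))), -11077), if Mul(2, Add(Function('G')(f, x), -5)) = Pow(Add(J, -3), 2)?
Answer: Rational(-22251, 2) ≈ -11126.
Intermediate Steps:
Function('G')(f, x) = Rational(59, 2) (Function('G')(f, x) = Add(5, Mul(Rational(1, 2), Pow(Add(-4, -3), 2))) = Add(5, Mul(Rational(1, 2), Pow(-7, 2))) = Add(5, Mul(Rational(1, 2), 49)) = Add(5, Rational(49, 2)) = Rational(59, 2))
Add(Add(Function('B')(-78), Function('G')(-76, Pow(-165, -1))), -11077) = Add(Add(-78, Rational(59, 2)), -11077) = Add(Rational(-97, 2), -11077) = Rational(-22251, 2)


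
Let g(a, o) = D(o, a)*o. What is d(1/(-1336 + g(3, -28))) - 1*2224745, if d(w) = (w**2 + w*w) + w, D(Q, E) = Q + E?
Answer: -449950227077/202248 ≈ -2.2247e+6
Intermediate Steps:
D(Q, E) = E + Q
g(a, o) = o*(a + o) (g(a, o) = (a + o)*o = o*(a + o))
d(w) = w + 2*w**2 (d(w) = (w**2 + w**2) + w = 2*w**2 + w = w + 2*w**2)
d(1/(-1336 + g(3, -28))) - 1*2224745 = (1 + 2/(-1336 - 28*(3 - 28)))/(-1336 - 28*(3 - 28)) - 1*2224745 = (1 + 2/(-1336 - 28*(-25)))/(-1336 - 28*(-25)) - 2224745 = (1 + 2/(-1336 + 700))/(-1336 + 700) - 2224745 = (1 + 2/(-636))/(-636) - 2224745 = -(1 + 2*(-1/636))/636 - 2224745 = -(1 - 1/318)/636 - 2224745 = -1/636*317/318 - 2224745 = -317/202248 - 2224745 = -449950227077/202248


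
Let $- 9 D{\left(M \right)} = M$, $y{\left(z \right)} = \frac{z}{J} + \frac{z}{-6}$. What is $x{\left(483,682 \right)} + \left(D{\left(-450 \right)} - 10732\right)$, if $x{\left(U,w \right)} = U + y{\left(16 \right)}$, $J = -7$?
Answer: $- \frac{214283}{21} \approx -10204.0$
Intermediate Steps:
$y{\left(z \right)} = - \frac{13 z}{42}$ ($y{\left(z \right)} = \frac{z}{-7} + \frac{z}{-6} = z \left(- \frac{1}{7}\right) + z \left(- \frac{1}{6}\right) = - \frac{z}{7} - \frac{z}{6} = - \frac{13 z}{42}$)
$x{\left(U,w \right)} = - \frac{104}{21} + U$ ($x{\left(U,w \right)} = U - \frac{104}{21} = - \frac{104}{21} + U$)
$D{\left(M \right)} = - \frac{M}{9}$
$x{\left(483,682 \right)} + \left(D{\left(-450 \right)} - 10732\right) = \left(- \frac{104}{21} + 483\right) - 10682 = \frac{10039}{21} + \left(50 - 10732\right) = \frac{10039}{21} - 10682 = - \frac{214283}{21}$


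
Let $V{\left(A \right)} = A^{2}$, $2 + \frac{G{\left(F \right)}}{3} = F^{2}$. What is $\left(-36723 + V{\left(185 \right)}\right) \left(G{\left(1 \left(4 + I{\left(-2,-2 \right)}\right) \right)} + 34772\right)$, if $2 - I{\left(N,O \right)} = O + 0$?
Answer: $-87325084$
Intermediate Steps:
$I{\left(N,O \right)} = 2 - O$ ($I{\left(N,O \right)} = 2 - \left(O + 0\right) = 2 - O$)
$G{\left(F \right)} = -6 + 3 F^{2}$
$\left(-36723 + V{\left(185 \right)}\right) \left(G{\left(1 \left(4 + I{\left(-2,-2 \right)}\right) \right)} + 34772\right) = \left(-36723 + 185^{2}\right) \left(\left(-6 + 3 \left(1 \left(4 + \left(2 - -2\right)\right)\right)^{2}\right) + 34772\right) = \left(-36723 + 34225\right) \left(\left(-6 + 3 \left(1 \left(4 + \left(2 + 2\right)\right)\right)^{2}\right) + 34772\right) = - 2498 \left(\left(-6 + 3 \left(1 \left(4 + 4\right)\right)^{2}\right) + 34772\right) = - 2498 \left(\left(-6 + 3 \left(1 \cdot 8\right)^{2}\right) + 34772\right) = - 2498 \left(\left(-6 + 3 \cdot 8^{2}\right) + 34772\right) = - 2498 \left(\left(-6 + 3 \cdot 64\right) + 34772\right) = - 2498 \left(\left(-6 + 192\right) + 34772\right) = - 2498 \left(186 + 34772\right) = \left(-2498\right) 34958 = -87325084$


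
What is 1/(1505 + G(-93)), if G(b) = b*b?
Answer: 1/10154 ≈ 9.8483e-5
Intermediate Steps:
G(b) = b²
1/(1505 + G(-93)) = 1/(1505 + (-93)²) = 1/(1505 + 8649) = 1/10154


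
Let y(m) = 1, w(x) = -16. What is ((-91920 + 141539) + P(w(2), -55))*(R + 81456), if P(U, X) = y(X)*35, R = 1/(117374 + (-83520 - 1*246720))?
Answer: 430480638544165/106433 ≈ 4.0446e+9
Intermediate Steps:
R = -1/212866 (R = 1/(117374 + (-83520 - 246720)) = 1/(117374 - 330240) = 1/(-212866) = -1/212866 ≈ -4.6978e-6)
P(U, X) = 35 (P(U, X) = 1*35 = 35)
((-91920 + 141539) + P(w(2), -55))*(R + 81456) = ((-91920 + 141539) + 35)*(-1/212866 + 81456) = (49619 + 35)*(17339212895/212866) = 49654*(17339212895/212866) = 430480638544165/106433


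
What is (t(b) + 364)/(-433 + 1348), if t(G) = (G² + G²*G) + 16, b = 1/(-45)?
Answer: 34627544/83379375 ≈ 0.41530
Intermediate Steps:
b = -1/45 ≈ -0.022222
t(G) = 16 + G² + G³ (t(G) = (G² + G³) + 16 = 16 + G² + G³)
(t(b) + 364)/(-433 + 1348) = ((16 + (-1/45)² + (-1/45)³) + 364)/(-433 + 1348) = ((16 + 1/2025 - 1/91125) + 364)/915 = (1458044/91125 + 364)*(1/915) = (34627544/91125)*(1/915) = 34627544/83379375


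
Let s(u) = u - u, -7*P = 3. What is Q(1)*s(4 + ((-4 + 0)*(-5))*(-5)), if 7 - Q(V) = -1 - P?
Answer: 0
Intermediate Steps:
P = -3/7 (P = -1/7*3 = -3/7 ≈ -0.42857)
Q(V) = 53/7 (Q(V) = 7 - (-1 - 1*(-3/7)) = 7 - (-1 + 3/7) = 7 - 1*(-4/7) = 7 + 4/7 = 53/7)
s(u) = 0
Q(1)*s(4 + ((-4 + 0)*(-5))*(-5)) = (53/7)*0 = 0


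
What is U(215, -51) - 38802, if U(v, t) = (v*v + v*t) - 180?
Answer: -3722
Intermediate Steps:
U(v, t) = -180 + v**2 + t*v (U(v, t) = (v**2 + t*v) - 180 = -180 + v**2 + t*v)
U(215, -51) - 38802 = (-180 + 215**2 - 51*215) - 38802 = (-180 + 46225 - 10965) - 38802 = 35080 - 38802 = -3722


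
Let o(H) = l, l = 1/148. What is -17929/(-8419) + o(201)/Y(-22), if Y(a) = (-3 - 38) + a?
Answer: 167161577/78498756 ≈ 2.1295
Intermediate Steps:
l = 1/148 ≈ 0.0067568
o(H) = 1/148
Y(a) = -41 + a
-17929/(-8419) + o(201)/Y(-22) = -17929/(-8419) + 1/(148*(-41 - 22)) = -17929*(-1/8419) + (1/148)/(-63) = 17929/8419 + (1/148)*(-1/63) = 17929/8419 - 1/9324 = 167161577/78498756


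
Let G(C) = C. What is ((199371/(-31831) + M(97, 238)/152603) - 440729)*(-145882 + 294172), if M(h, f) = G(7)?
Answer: -317470239159153554970/4857506093 ≈ -6.5357e+10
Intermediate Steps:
M(h, f) = 7
((199371/(-31831) + M(97, 238)/152603) - 440729)*(-145882 + 294172) = ((199371/(-31831) + 7/152603) - 440729)*(-145882 + 294172) = ((199371*(-1/31831) + 7*(1/152603)) - 440729)*148290 = ((-199371/31831 + 7/152603) - 440729)*148290 = (-30424389896/4857506093 - 440729)*148290 = -2140874227251693/4857506093*148290 = -317470239159153554970/4857506093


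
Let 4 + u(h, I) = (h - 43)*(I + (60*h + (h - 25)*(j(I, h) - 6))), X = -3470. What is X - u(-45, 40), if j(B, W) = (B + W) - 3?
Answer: -151306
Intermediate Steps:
j(B, W) = -3 + B + W
u(h, I) = -4 + (-43 + h)*(I + 60*h + (-25 + h)*(-9 + I + h)) (u(h, I) = -4 + (h - 43)*(I + (60*h + (h - 25)*((-3 + I + h) - 6))) = -4 + (-43 + h)*(I + (60*h + (-25 + h)*(-9 + I + h))) = -4 + (-43 + h)*(I + 60*h + (-25 + h)*(-9 + I + h)))
X - u(-45, 40) = -3470 - (-9679 + (-45)³ - 893*(-45) - 17*(-45)² + 1032*40 + 40*(-45)² - 67*40*(-45)) = -3470 - (-9679 - 91125 + 40185 - 17*2025 + 41280 + 40*2025 + 120600) = -3470 - (-9679 - 91125 + 40185 - 34425 + 41280 + 81000 + 120600) = -3470 - 1*147836 = -3470 - 147836 = -151306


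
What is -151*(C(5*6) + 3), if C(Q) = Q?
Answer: -4983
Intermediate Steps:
-151*(C(5*6) + 3) = -151*(5*6 + 3) = -151*(30 + 3) = -151*33 = -4983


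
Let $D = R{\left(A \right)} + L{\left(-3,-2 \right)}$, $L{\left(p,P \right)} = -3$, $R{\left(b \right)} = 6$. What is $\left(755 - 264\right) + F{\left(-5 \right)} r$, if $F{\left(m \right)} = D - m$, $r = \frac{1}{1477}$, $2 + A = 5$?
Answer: $\frac{725215}{1477} \approx 491.01$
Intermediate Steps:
$A = 3$ ($A = -2 + 5 = 3$)
$r = \frac{1}{1477} \approx 0.00067705$
$D = 3$ ($D = 6 - 3 = 3$)
$F{\left(m \right)} = 3 - m$
$\left(755 - 264\right) + F{\left(-5 \right)} r = \left(755 - 264\right) + \left(3 - -5\right) \frac{1}{1477} = 491 + \left(3 + 5\right) \frac{1}{1477} = 491 + 8 \cdot \frac{1}{1477} = 491 + \frac{8}{1477} = \frac{725215}{1477}$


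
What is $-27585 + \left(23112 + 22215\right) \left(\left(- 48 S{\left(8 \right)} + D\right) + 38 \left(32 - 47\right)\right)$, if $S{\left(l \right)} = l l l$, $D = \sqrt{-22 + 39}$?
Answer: $-1139820327 + 45327 \sqrt{17} \approx -1.1396 \cdot 10^{9}$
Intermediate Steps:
$D = \sqrt{17} \approx 4.1231$
$S{\left(l \right)} = l^{3}$ ($S{\left(l \right)} = l^{2} l = l^{3}$)
$-27585 + \left(23112 + 22215\right) \left(\left(- 48 S{\left(8 \right)} + D\right) + 38 \left(32 - 47\right)\right) = -27585 + \left(23112 + 22215\right) \left(\left(- 48 \cdot 8^{3} + \sqrt{17}\right) + 38 \left(32 - 47\right)\right) = -27585 + 45327 \left(\left(\left(-48\right) 512 + \sqrt{17}\right) + 38 \left(-15\right)\right) = -27585 + 45327 \left(\left(-24576 + \sqrt{17}\right) - 570\right) = -27585 + 45327 \left(-25146 + \sqrt{17}\right) = -27585 - \left(1139792742 - 45327 \sqrt{17}\right) = -1139820327 + 45327 \sqrt{17}$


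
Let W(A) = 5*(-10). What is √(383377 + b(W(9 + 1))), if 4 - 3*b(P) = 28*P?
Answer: √383845 ≈ 619.55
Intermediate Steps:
W(A) = -50
b(P) = 4/3 - 28*P/3
√(383377 + b(W(9 + 1))) = √(383377 + (4/3 - 28/3*(-50))) = √(383377 + (4/3 + 1400/3)) = √(383377 + 468) = √383845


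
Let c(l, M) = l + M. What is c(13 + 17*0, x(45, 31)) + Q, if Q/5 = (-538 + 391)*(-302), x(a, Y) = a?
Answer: 222028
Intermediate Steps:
c(l, M) = M + l
Q = 221970 (Q = 5*((-538 + 391)*(-302)) = 5*(-147*(-302)) = 5*44394 = 221970)
c(13 + 17*0, x(45, 31)) + Q = (45 + (13 + 17*0)) + 221970 = (45 + (13 + 0)) + 221970 = (45 + 13) + 221970 = 58 + 221970 = 222028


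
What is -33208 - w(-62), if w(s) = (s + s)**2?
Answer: -48584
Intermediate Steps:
w(s) = 4*s**2 (w(s) = (2*s)**2 = 4*s**2)
-33208 - w(-62) = -33208 - 4*(-62)**2 = -33208 - 4*3844 = -33208 - 1*15376 = -33208 - 15376 = -48584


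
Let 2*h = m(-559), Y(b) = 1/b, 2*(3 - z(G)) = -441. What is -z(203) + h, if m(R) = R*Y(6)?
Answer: -3241/12 ≈ -270.08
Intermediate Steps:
z(G) = 447/2 (z(G) = 3 - ½*(-441) = 3 + 441/2 = 447/2)
m(R) = R/6
h = -559/12 (h = ((⅙)*(-559))/2 = (½)*(-559/6) = -559/12 ≈ -46.583)
-z(203) + h = -1*447/2 - 559/12 = -447/2 - 559/12 = -3241/12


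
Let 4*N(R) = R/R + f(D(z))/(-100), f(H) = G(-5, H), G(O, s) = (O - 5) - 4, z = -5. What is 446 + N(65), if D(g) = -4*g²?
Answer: 89257/200 ≈ 446.29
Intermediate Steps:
G(O, s) = -9 + O (G(O, s) = (-5 + O) - 4 = -9 + O)
f(H) = -14 (f(H) = -9 - 5 = -14)
N(R) = 57/200 (N(R) = (R/R - 14/(-100))/4 = (1 - 14*(-1/100))/4 = (1 + 7/50)/4 = (¼)*(57/50) = 57/200)
446 + N(65) = 446 + 57/200 = 89257/200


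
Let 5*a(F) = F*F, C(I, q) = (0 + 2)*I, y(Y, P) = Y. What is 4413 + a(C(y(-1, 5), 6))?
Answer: 22069/5 ≈ 4413.8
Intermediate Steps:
C(I, q) = 2*I
a(F) = F²/5 (a(F) = (F*F)/5 = F²/5)
4413 + a(C(y(-1, 5), 6)) = 4413 + (2*(-1))²/5 = 4413 + (⅕)*(-2)² = 4413 + (⅕)*4 = 4413 + ⅘ = 22069/5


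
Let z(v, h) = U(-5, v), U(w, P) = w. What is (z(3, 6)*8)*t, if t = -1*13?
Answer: 520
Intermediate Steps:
z(v, h) = -5
t = -13
(z(3, 6)*8)*t = -5*8*(-13) = -40*(-13) = 520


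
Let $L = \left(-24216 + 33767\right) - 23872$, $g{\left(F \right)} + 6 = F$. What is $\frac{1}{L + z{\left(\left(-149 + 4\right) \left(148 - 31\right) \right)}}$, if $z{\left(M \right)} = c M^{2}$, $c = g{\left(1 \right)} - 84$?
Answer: $- \frac{1}{25615213346} \approx -3.9039 \cdot 10^{-11}$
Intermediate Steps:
$g{\left(F \right)} = -6 + F$
$c = -89$ ($c = \left(-6 + 1\right) - 84 = -5 - 84 = -89$)
$L = -14321$ ($L = 9551 - 23872 = -14321$)
$z{\left(M \right)} = - 89 M^{2}$
$\frac{1}{L + z{\left(\left(-149 + 4\right) \left(148 - 31\right) \right)}} = \frac{1}{-14321 - 89 \left(\left(-149 + 4\right) \left(148 - 31\right)\right)^{2}} = \frac{1}{-14321 - 89 \left(\left(-145\right) 117\right)^{2}} = \frac{1}{-14321 - 89 \left(-16965\right)^{2}} = \frac{1}{-14321 - 25615199025} = \frac{1}{-25615213346} = - \frac{1}{25615213346}$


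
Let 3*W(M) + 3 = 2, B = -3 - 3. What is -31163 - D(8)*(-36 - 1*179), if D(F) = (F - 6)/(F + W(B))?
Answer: -715459/23 ≈ -31107.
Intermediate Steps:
B = -6
W(M) = -1/3 (W(M) = -1 + (1/3)*2 = -1 + 2/3 = -1/3)
D(F) = (-6 + F)/(-1/3 + F) (D(F) = (F - 6)/(F - 1/3) = (-6 + F)/(-1/3 + F))
-31163 - D(8)*(-36 - 1*179) = -31163 - 3*(-6 + 8)/(-1 + 3*8)*(-36 - 1*179) = -31163 - 3*2/(-1 + 24)*(-36 - 179) = -31163 - 3*2/23*(-215) = -31163 - 3*(1/23)*2*(-215) = -31163 - 6*(-215)/23 = -31163 - 1*(-1290/23) = -31163 + 1290/23 = -715459/23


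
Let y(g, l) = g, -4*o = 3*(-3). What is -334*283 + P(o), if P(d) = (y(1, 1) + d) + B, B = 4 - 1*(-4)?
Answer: -378043/4 ≈ -94511.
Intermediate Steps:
o = 9/4 (o = -3*(-3)/4 = -¼*(-9) = 9/4 ≈ 2.2500)
B = 8 (B = 4 + 4 = 8)
P(d) = 9 + d (P(d) = (1 + d) + 8 = 9 + d)
-334*283 + P(o) = -334*283 + (9 + 9/4) = -94522 + 45/4 = -378043/4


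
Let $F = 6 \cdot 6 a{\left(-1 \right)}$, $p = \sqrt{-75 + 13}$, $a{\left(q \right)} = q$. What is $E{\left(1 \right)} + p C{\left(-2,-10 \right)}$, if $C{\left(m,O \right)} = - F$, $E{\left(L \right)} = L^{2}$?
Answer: $1 + 36 i \sqrt{62} \approx 1.0 + 283.46 i$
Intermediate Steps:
$p = i \sqrt{62}$ ($p = \sqrt{-62} = i \sqrt{62} \approx 7.874 i$)
$F = -36$ ($F = 6 \cdot 6 \left(-1\right) = 36 \left(-1\right) = -36$)
$C{\left(m,O \right)} = 36$ ($C{\left(m,O \right)} = \left(-1\right) \left(-36\right) = 36$)
$E{\left(1 \right)} + p C{\left(-2,-10 \right)} = 1^{2} + i \sqrt{62} \cdot 36 = 1 + 36 i \sqrt{62}$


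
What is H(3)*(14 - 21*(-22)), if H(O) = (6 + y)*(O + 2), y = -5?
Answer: 2380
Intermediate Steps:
H(O) = 2 + O (H(O) = (6 - 5)*(O + 2) = 1*(2 + O) = 2 + O)
H(3)*(14 - 21*(-22)) = (2 + 3)*(14 - 21*(-22)) = 5*(14 + 462) = 5*476 = 2380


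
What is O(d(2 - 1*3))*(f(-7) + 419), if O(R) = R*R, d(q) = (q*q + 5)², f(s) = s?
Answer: 533952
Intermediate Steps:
d(q) = (5 + q²)² (d(q) = (q² + 5)² = (5 + q²)²)
O(R) = R²
O(d(2 - 1*3))*(f(-7) + 419) = ((5 + (2 - 1*3)²)²)²*(-7 + 419) = ((5 + (2 - 3)²)²)²*412 = ((5 + (-1)²)²)²*412 = ((5 + 1)²)²*412 = (6²)²*412 = 36²*412 = 1296*412 = 533952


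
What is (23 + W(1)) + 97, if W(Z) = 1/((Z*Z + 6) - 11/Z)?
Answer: 479/4 ≈ 119.75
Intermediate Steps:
W(Z) = 1/(6 + Z² - 11/Z) (W(Z) = 1/((Z² + 6) - 11/Z) = 1/((6 + Z²) - 11/Z) = 1/(6 + Z² - 11/Z))
(23 + W(1)) + 97 = (23 + 1/(-11 + 1³ + 6*1)) + 97 = (23 + 1/(-11 + 1 + 6)) + 97 = (23 + 1/(-4)) + 97 = (23 + 1*(-¼)) + 97 = (23 - ¼) + 97 = 91/4 + 97 = 479/4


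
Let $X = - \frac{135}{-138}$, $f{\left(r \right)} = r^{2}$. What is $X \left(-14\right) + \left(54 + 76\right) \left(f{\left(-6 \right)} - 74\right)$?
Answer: $- \frac{113935}{23} \approx -4953.7$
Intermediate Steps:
$X = \frac{45}{46}$ ($X = \left(-135\right) \left(- \frac{1}{138}\right) = \frac{45}{46} \approx 0.97826$)
$X \left(-14\right) + \left(54 + 76\right) \left(f{\left(-6 \right)} - 74\right) = \frac{45}{46} \left(-14\right) + \left(54 + 76\right) \left(\left(-6\right)^{2} - 74\right) = - \frac{315}{23} + 130 \left(36 - 74\right) = - \frac{315}{23} + 130 \left(-38\right) = - \frac{315}{23} - 4940 = - \frac{113935}{23}$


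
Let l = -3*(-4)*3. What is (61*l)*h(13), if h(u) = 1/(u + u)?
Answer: 1098/13 ≈ 84.462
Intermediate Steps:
h(u) = 1/(2*u)
l = 36 (l = 12*3 = 36)
(61*l)*h(13) = (61*36)*((½)/13) = 2196*((½)*(1/13)) = 2196*(1/26) = 1098/13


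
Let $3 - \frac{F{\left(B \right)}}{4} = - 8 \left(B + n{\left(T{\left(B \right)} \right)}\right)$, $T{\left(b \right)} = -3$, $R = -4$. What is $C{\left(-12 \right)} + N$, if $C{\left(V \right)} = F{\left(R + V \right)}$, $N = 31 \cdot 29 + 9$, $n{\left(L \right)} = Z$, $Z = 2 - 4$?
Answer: $344$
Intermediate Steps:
$Z = -2$
$n{\left(L \right)} = -2$
$N = 908$ ($N = 899 + 9 = 908$)
$F{\left(B \right)} = -52 + 32 B$ ($F{\left(B \right)} = 12 - 4 \left(- 8 \left(B - 2\right)\right) = 12 - 4 \left(- 8 \left(-2 + B\right)\right) = 12 - 4 \left(16 - 8 B\right) = 12 + \left(-64 + 32 B\right) = -52 + 32 B$)
$C{\left(V \right)} = -180 + 32 V$ ($C{\left(V \right)} = -52 + 32 \left(-4 + V\right) = -52 + \left(-128 + 32 V\right) = -180 + 32 V$)
$C{\left(-12 \right)} + N = \left(-180 + 32 \left(-12\right)\right) + 908 = \left(-180 - 384\right) + 908 = -564 + 908 = 344$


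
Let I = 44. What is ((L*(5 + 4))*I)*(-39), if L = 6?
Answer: -92664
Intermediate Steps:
((L*(5 + 4))*I)*(-39) = ((6*(5 + 4))*44)*(-39) = ((6*9)*44)*(-39) = (54*44)*(-39) = 2376*(-39) = -92664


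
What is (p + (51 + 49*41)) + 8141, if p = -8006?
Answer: 2195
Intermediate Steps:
(p + (51 + 49*41)) + 8141 = (-8006 + (51 + 49*41)) + 8141 = (-8006 + (51 + 2009)) + 8141 = (-8006 + 2060) + 8141 = -5946 + 8141 = 2195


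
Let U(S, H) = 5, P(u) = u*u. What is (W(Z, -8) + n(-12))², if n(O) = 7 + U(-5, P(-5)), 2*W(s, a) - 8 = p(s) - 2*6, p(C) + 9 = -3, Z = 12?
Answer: 16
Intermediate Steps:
P(u) = u²
p(C) = -12 (p(C) = -9 - 3 = -12)
W(s, a) = -8 (W(s, a) = 4 + (-12 - 2*6)/2 = 4 + (-12 - 12)/2 = 4 + (½)*(-24) = 4 - 12 = -8)
n(O) = 12 (n(O) = 7 + 5 = 12)
(W(Z, -8) + n(-12))² = (-8 + 12)² = 4² = 16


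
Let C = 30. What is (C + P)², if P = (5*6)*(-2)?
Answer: 900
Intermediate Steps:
P = -60 (P = 30*(-2) = -60)
(C + P)² = (30 - 60)² = (-30)² = 900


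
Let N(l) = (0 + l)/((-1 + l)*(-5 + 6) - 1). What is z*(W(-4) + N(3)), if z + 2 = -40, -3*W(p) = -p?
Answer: -70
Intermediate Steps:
W(p) = p/3 (W(p) = -(-1)*p/3 = p/3)
N(l) = l/(-2 + l) (N(l) = l/((-1 + l)*1 - 1) = l/((-1 + l) - 1) = l/(-2 + l))
z = -42 (z = -2 - 40 = -42)
z*(W(-4) + N(3)) = -42*((⅓)*(-4) + 3/(-2 + 3)) = -42*(-4/3 + 3/1) = -42*(-4/3 + 3*1) = -42*(-4/3 + 3) = -42*5/3 = -70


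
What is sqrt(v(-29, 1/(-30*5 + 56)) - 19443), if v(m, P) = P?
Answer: I*sqrt(171798442)/94 ≈ 139.44*I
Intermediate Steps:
sqrt(v(-29, 1/(-30*5 + 56)) - 19443) = sqrt(1/(-30*5 + 56) - 19443) = sqrt(1/(-150 + 56) - 19443) = sqrt(1/(-94) - 19443) = sqrt(-1/94 - 19443) = sqrt(-1827643/94) = I*sqrt(171798442)/94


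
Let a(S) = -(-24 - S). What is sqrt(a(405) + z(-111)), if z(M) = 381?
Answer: 9*sqrt(10) ≈ 28.461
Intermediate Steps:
a(S) = 24 + S
sqrt(a(405) + z(-111)) = sqrt((24 + 405) + 381) = sqrt(429 + 381) = sqrt(810) = 9*sqrt(10)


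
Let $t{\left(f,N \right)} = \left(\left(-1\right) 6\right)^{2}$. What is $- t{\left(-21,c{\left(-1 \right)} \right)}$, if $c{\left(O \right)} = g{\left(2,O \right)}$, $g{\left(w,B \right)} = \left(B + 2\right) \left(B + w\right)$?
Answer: $-36$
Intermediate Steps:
$g{\left(w,B \right)} = \left(2 + B\right) \left(B + w\right)$
$c{\left(O \right)} = 4 + O^{2} + 4 O$ ($c{\left(O \right)} = O^{2} + 2 O + 2 \cdot 2 + O 2 = O^{2} + 2 O + 4 + 2 O = 4 + O^{2} + 4 O$)
$t{\left(f,N \right)} = 36$ ($t{\left(f,N \right)} = \left(-6\right)^{2} = 36$)
$- t{\left(-21,c{\left(-1 \right)} \right)} = \left(-1\right) 36 = -36$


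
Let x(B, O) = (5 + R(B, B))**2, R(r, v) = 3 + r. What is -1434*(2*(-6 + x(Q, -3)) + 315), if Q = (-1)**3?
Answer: -575034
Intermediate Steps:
Q = -1
x(B, O) = (8 + B)**2 (x(B, O) = (5 + (3 + B))**2 = (8 + B)**2)
-1434*(2*(-6 + x(Q, -3)) + 315) = -1434*(2*(-6 + (8 - 1)**2) + 315) = -1434*(2*(-6 + 7**2) + 315) = -1434*(2*(-6 + 49) + 315) = -1434*(2*43 + 315) = -1434*(86 + 315) = -1434*401 = -575034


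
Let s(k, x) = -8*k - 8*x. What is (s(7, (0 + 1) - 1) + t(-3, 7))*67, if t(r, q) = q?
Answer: -3283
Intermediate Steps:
(s(7, (0 + 1) - 1) + t(-3, 7))*67 = ((-8*7 - 8*((0 + 1) - 1)) + 7)*67 = ((-56 - 8*(1 - 1)) + 7)*67 = ((-56 - 8*0) + 7)*67 = ((-56 + 0) + 7)*67 = (-56 + 7)*67 = -49*67 = -3283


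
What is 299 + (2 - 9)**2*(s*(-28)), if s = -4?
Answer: 5787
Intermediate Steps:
299 + (2 - 9)**2*(s*(-28)) = 299 + (2 - 9)**2*(-4*(-28)) = 299 + (-7)**2*112 = 299 + 49*112 = 299 + 5488 = 5787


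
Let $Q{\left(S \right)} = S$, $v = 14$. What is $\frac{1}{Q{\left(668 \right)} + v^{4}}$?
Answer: $\frac{1}{39084} \approx 2.5586 \cdot 10^{-5}$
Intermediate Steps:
$\frac{1}{Q{\left(668 \right)} + v^{4}} = \frac{1}{668 + 14^{4}} = \frac{1}{668 + 38416} = \frac{1}{39084}$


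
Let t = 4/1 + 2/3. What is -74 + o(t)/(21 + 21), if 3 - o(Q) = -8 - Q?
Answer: -9277/126 ≈ -73.627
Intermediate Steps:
t = 14/3 (t = 4*1 + 2*(⅓) = 4 + ⅔ = 14/3 ≈ 4.6667)
o(Q) = 11 + Q (o(Q) = 3 - (-8 - Q) = 3 + (8 + Q) = 11 + Q)
-74 + o(t)/(21 + 21) = -74 + (11 + 14/3)/(21 + 21) = -74 + (47/3)/42 = -74 + (1/42)*(47/3) = -74 + 47/126 = -9277/126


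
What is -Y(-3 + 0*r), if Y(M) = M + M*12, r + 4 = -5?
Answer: 39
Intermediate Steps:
r = -9 (r = -4 - 5 = -9)
Y(M) = 13*M (Y(M) = M + 12*M = 13*M)
-Y(-3 + 0*r) = -13*(-3 + 0*(-9)) = -13*(-3 + 0) = -13*(-3) = -1*(-39) = 39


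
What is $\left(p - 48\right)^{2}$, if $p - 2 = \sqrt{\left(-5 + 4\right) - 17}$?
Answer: $2098 - 276 i \sqrt{2} \approx 2098.0 - 390.32 i$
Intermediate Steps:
$p = 2 + 3 i \sqrt{2}$ ($p = 2 + \sqrt{\left(-5 + 4\right) - 17} = 2 + \sqrt{-1 - 17} = 2 + \sqrt{-18} = 2 + 3 i \sqrt{2} \approx 2.0 + 4.2426 i$)
$\left(p - 48\right)^{2} = \left(\left(2 + 3 i \sqrt{2}\right) - 48\right)^{2} = \left(-46 + 3 i \sqrt{2}\right)^{2}$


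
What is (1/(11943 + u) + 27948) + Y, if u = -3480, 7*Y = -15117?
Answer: 218247472/8463 ≈ 25788.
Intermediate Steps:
Y = -15117/7 (Y = (1/7)*(-15117) = -15117/7 ≈ -2159.6)
(1/(11943 + u) + 27948) + Y = (1/(11943 - 3480) + 27948) - 15117/7 = (1/8463 + 27948) - 15117/7 = 236523925/8463 - 15117/7 = 218247472/8463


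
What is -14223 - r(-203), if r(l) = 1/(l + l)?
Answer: -5774537/406 ≈ -14223.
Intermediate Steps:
r(l) = 1/(2*l)
-14223 - r(-203) = -14223 - 1/(2*(-203)) = -14223 - (-1)/(2*203) = -14223 - 1*(-1/406) = -14223 + 1/406 = -5774537/406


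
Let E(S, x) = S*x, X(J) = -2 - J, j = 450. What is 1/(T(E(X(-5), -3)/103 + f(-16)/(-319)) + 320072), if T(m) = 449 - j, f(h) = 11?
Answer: 1/320071 ≈ 3.1243e-6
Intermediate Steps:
T(m) = -1 (T(m) = 449 - 1*450 = 449 - 450 = -1)
1/(T(E(X(-5), -3)/103 + f(-16)/(-319)) + 320072) = 1/(-1 + 320072) = 1/320071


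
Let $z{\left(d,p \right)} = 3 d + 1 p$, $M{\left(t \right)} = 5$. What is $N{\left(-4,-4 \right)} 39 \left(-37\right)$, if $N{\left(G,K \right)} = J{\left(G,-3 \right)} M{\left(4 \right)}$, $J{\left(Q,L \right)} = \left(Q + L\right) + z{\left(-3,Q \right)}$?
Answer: $144300$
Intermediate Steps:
$z{\left(d,p \right)} = p + 3 d$ ($z{\left(d,p \right)} = 3 d + p = p + 3 d$)
$J{\left(Q,L \right)} = -9 + L + 2 Q$ ($J{\left(Q,L \right)} = \left(Q + L\right) + \left(Q + 3 \left(-3\right)\right) = \left(L + Q\right) + \left(Q - 9\right) = \left(L + Q\right) + \left(-9 + Q\right) = -9 + L + 2 Q$)
$N{\left(G,K \right)} = -60 + 10 G$ ($N{\left(G,K \right)} = \left(-9 - 3 + 2 G\right) 5 = \left(-12 + 2 G\right) 5 = -60 + 10 G$)
$N{\left(-4,-4 \right)} 39 \left(-37\right) = \left(-60 + 10 \left(-4\right)\right) 39 \left(-37\right) = \left(-60 - 40\right) 39 \left(-37\right) = \left(-100\right) 39 \left(-37\right) = \left(-3900\right) \left(-37\right) = 144300$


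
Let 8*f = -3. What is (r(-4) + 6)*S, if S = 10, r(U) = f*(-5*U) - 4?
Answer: -55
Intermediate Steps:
f = -3/8 (f = (1/8)*(-3) = -3/8 ≈ -0.37500)
r(U) = -4 + 15*U/8 (r(U) = -(-15)*U/8 - 4 = 15*U/8 - 4 = -4 + 15*U/8)
(r(-4) + 6)*S = ((-4 + (15/8)*(-4)) + 6)*10 = ((-4 - 15/2) + 6)*10 = (-23/2 + 6)*10 = -11/2*10 = -55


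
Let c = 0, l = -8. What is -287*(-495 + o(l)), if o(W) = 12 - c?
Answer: 138621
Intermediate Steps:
o(W) = 12 (o(W) = 12 - 1*0 = 12 + 0 = 12)
-287*(-495 + o(l)) = -287*(-495 + 12) = -287*(-483) = 138621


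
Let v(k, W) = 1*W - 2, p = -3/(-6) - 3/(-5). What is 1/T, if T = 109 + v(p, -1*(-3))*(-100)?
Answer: 1/9 ≈ 0.11111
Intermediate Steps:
p = 11/10 (p = -3*(-1/6) - 3*(-1/5) = 1/2 + 3/5 = 11/10 ≈ 1.1000)
v(k, W) = -2 + W (v(k, W) = W - 2 = -2 + W)
T = 9 (T = 109 + (-2 - 1*(-3))*(-100) = 109 + (-2 + 3)*(-100) = 109 + 1*(-100) = 109 - 100 = 9)
1/T = 1/9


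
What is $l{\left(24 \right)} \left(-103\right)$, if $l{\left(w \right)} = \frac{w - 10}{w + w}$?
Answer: $- \frac{721}{24} \approx -30.042$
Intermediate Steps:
$l{\left(w \right)} = \frac{-10 + w}{2 w}$
$l{\left(24 \right)} \left(-103\right) = \frac{-10 + 24}{2 \cdot 24} \left(-103\right) = \frac{1}{2} \cdot \frac{1}{24} \cdot 14 \left(-103\right) = \frac{7}{24} \left(-103\right) = - \frac{721}{24}$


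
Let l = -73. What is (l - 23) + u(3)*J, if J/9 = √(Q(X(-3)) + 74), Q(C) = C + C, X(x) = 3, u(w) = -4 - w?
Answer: -96 - 252*√5 ≈ -659.49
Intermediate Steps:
Q(C) = 2*C
J = 36*√5 (J = 9*√(2*3 + 74) = 9*√(6 + 74) = 9*√80 = 9*(4*√5) = 36*√5 ≈ 80.498)
(l - 23) + u(3)*J = (-73 - 23) + (-4 - 1*3)*(36*√5) = -96 + (-4 - 3)*(36*√5) = -96 - 252*√5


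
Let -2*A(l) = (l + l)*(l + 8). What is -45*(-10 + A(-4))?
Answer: -270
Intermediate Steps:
A(l) = -l*(8 + l) (A(l) = -(l + l)*(l + 8)/2 = -2*l*(8 + l)/2 = -l*(8 + l))
-45*(-10 + A(-4)) = -45*(-10 - 1*(-4)*(8 - 4)) = -45*(-10 - 1*(-4)*4) = -45*(-10 + 16) = -45*6 = -270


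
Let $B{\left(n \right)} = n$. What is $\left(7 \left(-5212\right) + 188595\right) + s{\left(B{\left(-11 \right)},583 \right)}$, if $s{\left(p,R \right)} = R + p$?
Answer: $152683$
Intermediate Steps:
$\left(7 \left(-5212\right) + 188595\right) + s{\left(B{\left(-11 \right)},583 \right)} = \left(7 \left(-5212\right) + 188595\right) + \left(583 - 11\right) = \left(-36484 + 188595\right) + 572 = 152111 + 572 = 152683$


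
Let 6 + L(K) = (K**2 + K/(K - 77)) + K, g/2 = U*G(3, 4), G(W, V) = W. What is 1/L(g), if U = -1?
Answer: 83/1998 ≈ 0.041542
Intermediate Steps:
g = -6 (g = 2*(-1*3) = 2*(-3) = -6)
L(K) = -6 + K + K**2 + K/(-77 + K) (L(K) = -6 + ((K**2 + K/(K - 77)) + K) = -6 + ((K**2 + K/(-77 + K)) + K) = -6 + (K + K**2 + K/(-77 + K)) = -6 + K + K**2 + K/(-77 + K))
1/L(g) = 1/((462 + (-6)**3 - 82*(-6) - 76*(-6)**2)/(-77 - 6)) = 1/((462 - 216 + 492 - 76*36)/(-83)) = 1/(-(462 - 216 + 492 - 2736)/83) = 1/(-1/83*(-1998)) = 1/(1998/83) = 83/1998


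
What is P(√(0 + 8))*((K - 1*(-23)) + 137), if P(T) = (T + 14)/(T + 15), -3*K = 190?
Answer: 58580/651 + 580*√2/651 ≈ 91.245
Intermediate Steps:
K = -190/3 (K = -⅓*190 = -190/3 ≈ -63.333)
P(T) = (14 + T)/(15 + T)
P(√(0 + 8))*((K - 1*(-23)) + 137) = ((14 + √(0 + 8))/(15 + √(0 + 8)))*((-190/3 - 1*(-23)) + 137) = ((14 + √8)/(15 + √8))*((-190/3 + 23) + 137) = ((14 + 2*√2)/(15 + 2*√2))*(-121/3 + 137) = ((14 + 2*√2)/(15 + 2*√2))*(290/3) = 290*(14 + 2*√2)/(3*(15 + 2*√2))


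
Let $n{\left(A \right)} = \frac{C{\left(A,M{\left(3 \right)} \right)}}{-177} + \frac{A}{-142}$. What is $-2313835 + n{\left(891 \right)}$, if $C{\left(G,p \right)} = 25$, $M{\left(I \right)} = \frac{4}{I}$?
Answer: $- \frac{58156090147}{25134} \approx -2.3138 \cdot 10^{6}$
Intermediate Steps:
$n{\left(A \right)} = - \frac{25}{177} - \frac{A}{142}$ ($n{\left(A \right)} = \frac{25}{-177} + \frac{A}{-142} = 25 \left(- \frac{1}{177}\right) + A \left(- \frac{1}{142}\right) = - \frac{25}{177} - \frac{A}{142}$)
$-2313835 + n{\left(891 \right)} = -2313835 - \frac{161257}{25134} = - \frac{58156090147}{25134}$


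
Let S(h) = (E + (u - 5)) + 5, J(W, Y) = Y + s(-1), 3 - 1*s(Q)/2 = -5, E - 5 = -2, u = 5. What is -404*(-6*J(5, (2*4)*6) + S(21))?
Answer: 151904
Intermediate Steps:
E = 3 (E = 5 - 2 = 3)
s(Q) = 16 (s(Q) = 6 - 2*(-5) = 6 + 10 = 16)
J(W, Y) = 16 + Y (J(W, Y) = Y + 16 = 16 + Y)
S(h) = 8 (S(h) = (3 + (5 - 5)) + 5 = (3 + 0) + 5 = 3 + 5 = 8)
-404*(-6*J(5, (2*4)*6) + S(21)) = -404*(-6*(16 + (2*4)*6) + 8) = -404*(-6*(16 + 8*6) + 8) = -404*(-6*(16 + 48) + 8) = -404*(-6*64 + 8) = -404*(-384 + 8) = -404*(-376) = 151904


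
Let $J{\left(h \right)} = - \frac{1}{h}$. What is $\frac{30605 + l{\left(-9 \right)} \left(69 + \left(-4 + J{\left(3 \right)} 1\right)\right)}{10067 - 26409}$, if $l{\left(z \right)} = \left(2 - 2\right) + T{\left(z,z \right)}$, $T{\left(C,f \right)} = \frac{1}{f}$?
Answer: $- \frac{826141}{441234} \approx -1.8723$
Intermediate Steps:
$l{\left(z \right)} = \frac{1}{z}$ ($l{\left(z \right)} = \left(2 - 2\right) + \frac{1}{z} = 0 + \frac{1}{z} = \frac{1}{z}$)
$\frac{30605 + l{\left(-9 \right)} \left(69 + \left(-4 + J{\left(3 \right)} 1\right)\right)}{10067 - 26409} = \frac{30605 + \frac{69 - \left(4 - - \frac{1}{3} \cdot 1\right)}{-9}}{10067 - 26409} = \frac{30605 - \frac{69 - \left(4 - \left(-1\right) \frac{1}{3} \cdot 1\right)}{9}}{-16342} = \left(30605 - \frac{69 - \frac{13}{3}}{9}\right) \left(- \frac{1}{16342}\right) = \left(30605 - \frac{194}{27}\right) \left(- \frac{1}{16342}\right) = \frac{826141}{27} \left(- \frac{1}{16342}\right) = - \frac{826141}{441234}$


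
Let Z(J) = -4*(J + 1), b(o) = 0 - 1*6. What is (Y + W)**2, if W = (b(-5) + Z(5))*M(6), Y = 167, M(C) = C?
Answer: 169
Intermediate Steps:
b(o) = -6 (b(o) = 0 - 6 = -6)
Z(J) = -4 - 4*J (Z(J) = -4*(1 + J) = -4 - 4*J)
W = -180 (W = (-6 + (-4 - 4*5))*6 = (-6 + (-4 - 20))*6 = (-6 - 24)*6 = -30*6 = -180)
(Y + W)**2 = (167 - 180)**2 = (-13)**2 = 169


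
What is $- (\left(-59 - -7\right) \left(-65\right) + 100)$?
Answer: $-3480$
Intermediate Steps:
$- (\left(-59 - -7\right) \left(-65\right) + 100) = - (\left(-59 + 7\right) \left(-65\right) + 100) = - (\left(-52\right) \left(-65\right) + 100) = - (3380 + 100) = \left(-1\right) 3480 = -3480$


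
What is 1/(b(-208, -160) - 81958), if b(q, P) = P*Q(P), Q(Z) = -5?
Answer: -1/81158 ≈ -1.2322e-5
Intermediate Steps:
b(q, P) = -5*P (b(q, P) = P*(-5) = -5*P)
1/(b(-208, -160) - 81958) = 1/(-5*(-160) - 81958) = 1/(800 - 81958) = 1/(-81158) = -1/81158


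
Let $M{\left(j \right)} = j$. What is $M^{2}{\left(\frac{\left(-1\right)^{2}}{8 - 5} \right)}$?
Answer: $\frac{1}{9} \approx 0.11111$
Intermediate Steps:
$M^{2}{\left(\frac{\left(-1\right)^{2}}{8 - 5} \right)} = \left(\frac{\left(-1\right)^{2}}{8 - 5}\right)^{2} = \left(1 \frac{1}{8 - 5}\right)^{2} = \left(1 \cdot \frac{1}{3}\right)^{2} = \left(\frac{1}{3}\right)^{2} = \frac{1}{9}$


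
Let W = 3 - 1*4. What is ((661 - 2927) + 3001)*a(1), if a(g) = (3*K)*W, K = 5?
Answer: -11025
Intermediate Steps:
W = -1 (W = 3 - 4 = -1)
a(g) = -15 (a(g) = (3*5)*(-1) = 15*(-1) = -15)
((661 - 2927) + 3001)*a(1) = ((661 - 2927) + 3001)*(-15) = (-2266 + 3001)*(-15) = 735*(-15) = -11025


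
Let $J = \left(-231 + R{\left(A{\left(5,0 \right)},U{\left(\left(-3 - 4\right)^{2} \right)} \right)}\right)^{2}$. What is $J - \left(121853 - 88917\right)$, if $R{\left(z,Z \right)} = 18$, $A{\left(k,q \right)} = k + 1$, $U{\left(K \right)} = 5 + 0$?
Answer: $12433$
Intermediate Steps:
$U{\left(K \right)} = 5$
$A{\left(k,q \right)} = 1 + k$
$J = 45369$ ($J = \left(-231 + 18\right)^{2} = \left(-213\right)^{2} = 45369$)
$J - \left(121853 - 88917\right) = 45369 - \left(121853 - 88917\right) = 45369 - 32936 = 12433$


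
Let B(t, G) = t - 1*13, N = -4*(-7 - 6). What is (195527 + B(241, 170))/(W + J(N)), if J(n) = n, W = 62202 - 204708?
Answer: -195755/142454 ≈ -1.3742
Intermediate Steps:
W = -142506
N = 52 (N = -4*(-13) = 52)
B(t, G) = -13 + t (B(t, G) = t - 13 = -13 + t)
(195527 + B(241, 170))/(W + J(N)) = (195527 + (-13 + 241))/(-142506 + 52) = (195527 + 228)/(-142454) = 195755*(-1/142454) = -195755/142454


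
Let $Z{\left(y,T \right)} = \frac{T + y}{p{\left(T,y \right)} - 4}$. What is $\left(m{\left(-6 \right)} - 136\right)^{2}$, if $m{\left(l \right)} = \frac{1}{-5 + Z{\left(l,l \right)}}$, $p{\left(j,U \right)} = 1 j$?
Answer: $\frac{6702921}{361} \approx 18568.0$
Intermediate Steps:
$p{\left(j,U \right)} = j$
$Z{\left(y,T \right)} = \frac{T + y}{-4 + T}$ ($Z{\left(y,T \right)} = \frac{T + y}{T - 4} = \frac{T + y}{-4 + T}$)
$m{\left(l \right)} = \frac{1}{-5 + \frac{2 l}{-4 + l}}$ ($m{\left(l \right)} = \frac{1}{-5 + \frac{l + l}{-4 + l}} = \frac{1}{-5 + \frac{2 l}{-4 + l}}$)
$\left(m{\left(-6 \right)} - 136\right)^{2} = \left(\frac{4 - -6}{-20 + 3 \left(-6\right)} - 136\right)^{2} = \left(\frac{4 + 6}{-20 - 18} - 136\right)^{2} = \left(\frac{1}{-38} \cdot 10 - 136\right)^{2} = \left(\left(- \frac{1}{38}\right) 10 - 136\right)^{2} = \left(- \frac{5}{19} - 136\right)^{2} = \left(- \frac{2589}{19}\right)^{2} = \frac{6702921}{361}$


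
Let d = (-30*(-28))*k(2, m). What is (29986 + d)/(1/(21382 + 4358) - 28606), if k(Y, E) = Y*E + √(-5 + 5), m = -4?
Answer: -598866840/736318439 ≈ -0.81333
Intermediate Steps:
k(Y, E) = E*Y (k(Y, E) = E*Y + √0 = E*Y + 0 = E*Y)
d = -6720 (d = (-30*(-28))*(-4*2) = 840*(-8) = -6720)
(29986 + d)/(1/(21382 + 4358) - 28606) = (29986 - 6720)/(1/(21382 + 4358) - 28606) = 23266/(1/25740 - 28606) = 23266/(-736318439/25740) = 23266*(-25740/736318439) = -598866840/736318439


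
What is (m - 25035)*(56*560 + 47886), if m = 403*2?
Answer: -1920051334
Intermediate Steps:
m = 806
(m - 25035)*(56*560 + 47886) = (806 - 25035)*(56*560 + 47886) = -24229*(31360 + 47886) = -24229*79246 = -1920051334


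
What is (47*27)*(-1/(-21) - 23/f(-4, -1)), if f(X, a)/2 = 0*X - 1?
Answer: 205155/14 ≈ 14654.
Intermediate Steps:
f(X, a) = -2 (f(X, a) = 2*(0*X - 1) = 2*(0 - 1) = 2*(-1) = -2)
(47*27)*(-1/(-21) - 23/f(-4, -1)) = (47*27)*(-1/(-21) - 23/(-2)) = 1269*(-1*(-1/21) - 23*(-½)) = 1269*(1/21 + 23/2) = 1269*(485/42) = 205155/14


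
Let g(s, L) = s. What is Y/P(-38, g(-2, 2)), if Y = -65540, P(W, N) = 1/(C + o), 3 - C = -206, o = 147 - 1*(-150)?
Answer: -33163240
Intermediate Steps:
o = 297 (o = 147 + 150 = 297)
C = 209 (C = 3 - 1*(-206) = 3 + 206 = 209)
P(W, N) = 1/506 (P(W, N) = 1/(209 + 297) = 1/506)
Y/P(-38, g(-2, 2)) = -65540/1/506 = -65540*506 = -33163240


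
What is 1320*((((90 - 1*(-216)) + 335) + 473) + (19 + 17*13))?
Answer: 1787280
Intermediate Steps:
1320*((((90 - 1*(-216)) + 335) + 473) + (19 + 17*13)) = 1320*((((90 + 216) + 335) + 473) + (19 + 221)) = 1320*(((306 + 335) + 473) + 240) = 1320*((641 + 473) + 240) = 1320*(1114 + 240) = 1320*1354 = 1787280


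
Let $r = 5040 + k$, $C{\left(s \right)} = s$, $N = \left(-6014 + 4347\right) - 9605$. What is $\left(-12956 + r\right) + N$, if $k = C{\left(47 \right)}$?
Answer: $-19141$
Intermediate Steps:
$N = -11272$ ($N = -1667 - 9605 = -11272$)
$k = 47$
$r = 5087$ ($r = 5040 + 47 = 5087$)
$\left(-12956 + r\right) + N = \left(-12956 + 5087\right) - 11272 = -7869 - 11272 = -19141$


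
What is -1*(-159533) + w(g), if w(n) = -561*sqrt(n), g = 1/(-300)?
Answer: 159533 - 187*I*sqrt(3)/10 ≈ 1.5953e+5 - 32.389*I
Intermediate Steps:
g = -1/300 ≈ -0.0033333
-1*(-159533) + w(g) = -1*(-159533) - 187*I*sqrt(3)/10 = 159533 - 187*I*sqrt(3)/10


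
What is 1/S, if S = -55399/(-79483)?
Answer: 79483/55399 ≈ 1.4347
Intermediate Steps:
S = 55399/79483 (S = -55399*(-1)/79483 = -1*(-55399/79483) = 55399/79483 ≈ 0.69699)
1/S = 1/(55399/79483) = 79483/55399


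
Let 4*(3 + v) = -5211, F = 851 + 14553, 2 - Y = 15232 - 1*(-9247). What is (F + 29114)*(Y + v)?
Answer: -2295592929/2 ≈ -1.1478e+9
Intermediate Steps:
Y = -24477 (Y = 2 - (15232 - 1*(-9247)) = 2 - (15232 + 9247) = 2 - 1*24479 = 2 - 24479 = -24477)
F = 15404
v = -5223/4 (v = -3 + (1/4)*(-5211) = -3 - 5211/4 = -5223/4 ≈ -1305.8)
(F + 29114)*(Y + v) = (15404 + 29114)*(-24477 - 5223/4) = 44518*(-103131/4) = -2295592929/2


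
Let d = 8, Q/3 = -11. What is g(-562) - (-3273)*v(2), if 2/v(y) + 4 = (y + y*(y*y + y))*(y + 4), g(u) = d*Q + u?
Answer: -29767/40 ≈ -744.17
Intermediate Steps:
Q = -33 (Q = 3*(-11) = -33)
g(u) = -264 + u (g(u) = 8*(-33) + u = -264 + u)
v(y) = 2/(-4 + (4 + y)*(y + y*(y + y²))) (v(y) = 2/(-4 + (y + y*(y*y + y))*(y + 4)) = 2/(-4 + (y + y*(y² + y))*(4 + y)) = 2/(-4 + (y + y*(y + y²))*(4 + y)) = 2/(-4 + (4 + y)*(y + y*(y + y²))))
g(-562) - (-3273)*v(2) = (-264 - 562) - (-3273)*2/(-4 + 2⁴ + 4*2 + 5*2² + 5*2³) = -826 - (-3273)*2/(-4 + 16 + 8 + 5*4 + 5*8) = -826 - (-3273)*2/(-4 + 16 + 8 + 20 + 40) = -826 - (-3273)*2/80 = -826 - (-3273)*2*(1/80) = -826 - (-3273)/40 = -826 - 1*(-3273/40) = -826 + 3273/40 = -29767/40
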